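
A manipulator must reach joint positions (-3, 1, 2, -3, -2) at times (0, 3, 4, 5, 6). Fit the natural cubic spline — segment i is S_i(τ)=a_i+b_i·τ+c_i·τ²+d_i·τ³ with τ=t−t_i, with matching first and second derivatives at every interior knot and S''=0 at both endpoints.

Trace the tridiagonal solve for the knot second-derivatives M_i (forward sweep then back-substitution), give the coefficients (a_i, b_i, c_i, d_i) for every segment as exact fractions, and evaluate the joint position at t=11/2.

  seg 0: a=-3 b=239/348 c=0 d=25/348
  seg 1: a=1 b=457/174 c=75/116 d=-791/348
  seg 2: a=2 b=-1009/348 c=-179/29 d=1417/348
  seg 3: a=-3 b=-527/174 c=701/116 d=-701/348
S(11/2) = -3021/928

Δ: Δ0=4/3, Δ1=1, Δ2=-5, Δ3=1
row 1: diag=8, rhs=-2; c'=1/8, d'=-1/4
row 2: denom=4−1·1/8=31/8; d'=(-36−1·-1/4)/(31/8)=-286/31
row 3: denom=4−1·8/31=116/31; d'=(36−1·-286/31)/(116/31)=701/58
back: M3=701/58
back: M2=-286/31−8/31·701/58=-358/29
back: M1=-1/4−1/8·-358/29=75/58
M: M0=0, M1=75/58, M2=-358/29, M3=701/58, M4=0
seg 0: a=-3, c=M0/2=0, d=(M1−M0)/(6·3)=25/348, b=Δ0−h0·(2M0+M1)/6=239/348
seg 1: a=1, c=M1/2=75/116, d=(M2−M1)/(6·1)=-791/348, b=Δ1−h1·(2M1+M2)/6=457/174
seg 2: a=2, c=M2/2=-179/29, d=(M3−M2)/(6·1)=1417/348, b=Δ2−h2·(2M2+M3)/6=-1009/348
seg 3: a=-3, c=M3/2=701/116, d=(M4−M3)/(6·1)=-701/348, b=Δ3−h3·(2M3+M4)/6=-527/174
t_q=11/2 → seg 3, τ=1/2; S=-3+-527/174·τ+701/116·τ²+-701/348·τ³=-3021/928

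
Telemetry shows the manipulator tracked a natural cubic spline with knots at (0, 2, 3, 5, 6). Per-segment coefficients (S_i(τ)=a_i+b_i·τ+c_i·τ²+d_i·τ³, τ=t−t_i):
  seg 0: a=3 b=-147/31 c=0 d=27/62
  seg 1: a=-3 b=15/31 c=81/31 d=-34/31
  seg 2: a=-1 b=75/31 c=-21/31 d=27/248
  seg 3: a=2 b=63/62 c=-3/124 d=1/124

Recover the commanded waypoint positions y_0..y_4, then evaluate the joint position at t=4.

y_0=3 y_1=-3 y_2=-1 y_3=2 y_4=3
S(4) = 211/248

y_0 = S_0(0) = a_0 = 3
y_1 = S_1(0) = a_1 = -3
y_2 = S_2(0) = a_2 = -1
y_3 = S_3(0) = a_3 = 2
y_4 = S_3(1) = 3
t_q=4 is in segment 2 (τ=1); S_2(τ)=211/248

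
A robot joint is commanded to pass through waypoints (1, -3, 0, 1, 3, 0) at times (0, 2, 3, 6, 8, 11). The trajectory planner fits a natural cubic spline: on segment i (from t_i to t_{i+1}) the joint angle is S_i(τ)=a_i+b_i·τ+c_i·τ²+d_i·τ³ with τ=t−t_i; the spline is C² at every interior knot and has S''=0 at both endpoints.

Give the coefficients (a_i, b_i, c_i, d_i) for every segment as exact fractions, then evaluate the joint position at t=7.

Δ: Δ0=-2, Δ1=3, Δ2=1/3, Δ3=1, Δ4=-1
row 1: diag=6, rhs=30; c'=1/6, d'=5
row 2: denom=8−1·1/6=47/6; d'=(-16−1·5)/(47/6)=-126/47
row 3: denom=10−3·18/47=416/47; d'=(4−3·-126/47)/(416/47)=283/208
row 4: denom=10−2·47/208=993/104; d'=(-12−2·283/208)/(993/104)=-1531/993
back: M4=-1531/993
back: M3=283/208−47/208·-1531/993=1697/993
back: M2=-126/47−18/47·1697/993=-1104/331
back: M1=5−1/6·-1104/331=1839/331
M: M0=0, M1=1839/331, M2=-1104/331, M3=1697/993, M4=-1531/993, M5=0
seg 0: a=1, c=M0/2=0, d=(M1−M0)/(6·2)=613/1324, b=Δ0−h0·(2M0+M1)/6=-1275/331
seg 1: a=-3, c=M1/2=1839/662, d=(M2−M1)/(6·1)=-981/662, b=Δ1−h1·(2M1+M2)/6=564/331
seg 2: a=0, c=M2/2=-552/331, d=(M3−M2)/(6·3)=5009/17874, b=Δ2−h2·(2M2+M3)/6=1863/662
seg 3: a=1, c=M3/2=1697/1986, d=(M4−M3)/(6·2)=-269/993, b=Δ3−h3·(2M3+M4)/6=124/331
seg 4: a=3, c=M4/2=-1531/1986, d=(M5−M4)/(6·3)=1531/17874, b=Δ4−h4·(2M4+M5)/6=538/993
t_q=7 → seg 3, τ=1; S=1+124/331·τ+1697/1986·τ²+-269/993·τ³=3889/1986

  seg 0: a=1 b=-1275/331 c=0 d=613/1324
  seg 1: a=-3 b=564/331 c=1839/662 d=-981/662
  seg 2: a=0 b=1863/662 c=-552/331 d=5009/17874
  seg 3: a=1 b=124/331 c=1697/1986 d=-269/993
  seg 4: a=3 b=538/993 c=-1531/1986 d=1531/17874
S(7) = 3889/1986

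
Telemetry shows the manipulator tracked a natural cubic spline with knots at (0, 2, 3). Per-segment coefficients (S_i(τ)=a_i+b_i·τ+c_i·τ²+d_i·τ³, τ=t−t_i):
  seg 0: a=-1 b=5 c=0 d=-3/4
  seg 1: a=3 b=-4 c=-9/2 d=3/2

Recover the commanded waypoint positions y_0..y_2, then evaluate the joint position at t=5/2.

y_0 = S_0(0) = a_0 = -1
y_1 = S_1(0) = a_1 = 3
y_2 = S_1(1) = -4
t_q=5/2 is in segment 1 (τ=1/2); S_1(τ)=1/16

y_0=-1 y_1=3 y_2=-4
S(5/2) = 1/16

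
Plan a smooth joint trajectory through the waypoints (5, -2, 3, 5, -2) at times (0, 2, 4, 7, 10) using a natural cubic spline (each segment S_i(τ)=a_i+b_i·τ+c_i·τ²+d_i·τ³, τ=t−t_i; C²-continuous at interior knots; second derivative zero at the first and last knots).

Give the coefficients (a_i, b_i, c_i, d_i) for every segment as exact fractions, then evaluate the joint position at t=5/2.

Δ: Δ0=-7/2, Δ1=5/2, Δ2=2/3, Δ3=-7/3
row 1: diag=8, rhs=36; c'=1/4, d'=9/2
row 2: denom=10−2·1/4=19/2; d'=(-11−2·9/2)/(19/2)=-40/19
row 3: denom=12−3·6/19=210/19; d'=(-18−3·-40/19)/(210/19)=-37/35
back: M3=-37/35
back: M2=-40/19−6/19·-37/35=-62/35
back: M1=9/2−1/4·-62/35=173/35
M: M0=0, M1=173/35, M2=-62/35, M3=-37/35, M4=0
seg 0: a=5, c=M0/2=0, d=(M1−M0)/(6·2)=173/420, b=Δ0−h0·(2M0+M1)/6=-1081/210
seg 1: a=-2, c=M1/2=173/70, d=(M2−M1)/(6·2)=-47/84, b=Δ1−h1·(2M1+M2)/6=-43/210
seg 2: a=3, c=M2/2=-31/35, d=(M3−M2)/(6·3)=5/126, b=Δ2−h2·(2M2+M3)/6=89/30
seg 3: a=5, c=M3/2=-37/70, d=(M4−M3)/(6·3)=37/630, b=Δ3−h3·(2M3+M4)/6=-134/105
t_q=5/2 → seg 1, τ=1/2; S=-2+-43/210·τ+173/70·τ²+-47/84·τ³=-1741/1120

  seg 0: a=5 b=-1081/210 c=0 d=173/420
  seg 1: a=-2 b=-43/210 c=173/70 d=-47/84
  seg 2: a=3 b=89/30 c=-31/35 d=5/126
  seg 3: a=5 b=-134/105 c=-37/70 d=37/630
S(5/2) = -1741/1120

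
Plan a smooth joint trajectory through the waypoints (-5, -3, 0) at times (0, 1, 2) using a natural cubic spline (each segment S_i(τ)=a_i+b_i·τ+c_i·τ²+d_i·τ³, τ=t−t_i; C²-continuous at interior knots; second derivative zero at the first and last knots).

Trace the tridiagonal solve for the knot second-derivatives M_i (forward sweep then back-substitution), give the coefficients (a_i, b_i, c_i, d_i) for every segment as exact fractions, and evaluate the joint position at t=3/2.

Δ: Δ0=2, Δ1=3
row 1: diag=4, rhs=6; c'=1/4, d'=3/2
back: M1=3/2
M: M0=0, M1=3/2, M2=0
seg 0: a=-5, c=M0/2=0, d=(M1−M0)/(6·1)=1/4, b=Δ0−h0·(2M0+M1)/6=7/4
seg 1: a=-3, c=M1/2=3/4, d=(M2−M1)/(6·1)=-1/4, b=Δ1−h1·(2M1+M2)/6=5/2
t_q=3/2 → seg 1, τ=1/2; S=-3+5/2·τ+3/4·τ²+-1/4·τ³=-51/32

  seg 0: a=-5 b=7/4 c=0 d=1/4
  seg 1: a=-3 b=5/2 c=3/4 d=-1/4
S(3/2) = -51/32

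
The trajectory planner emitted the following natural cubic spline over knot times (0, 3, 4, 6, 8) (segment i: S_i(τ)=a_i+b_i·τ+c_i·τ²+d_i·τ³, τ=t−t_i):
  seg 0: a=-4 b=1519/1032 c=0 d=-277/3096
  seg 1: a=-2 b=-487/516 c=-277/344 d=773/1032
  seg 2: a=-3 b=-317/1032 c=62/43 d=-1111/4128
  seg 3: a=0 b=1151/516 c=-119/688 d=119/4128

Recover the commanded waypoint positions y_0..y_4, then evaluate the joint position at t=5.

y_0=-4 y_1=-2 y_2=-3 y_3=0 y_4=4
S(5) = -2937/1376

y_0 = S_0(0) = a_0 = -4
y_1 = S_1(0) = a_1 = -2
y_2 = S_2(0) = a_2 = -3
y_3 = S_3(0) = a_3 = 0
y_4 = S_3(2) = 4
t_q=5 is in segment 2 (τ=1); S_2(τ)=-2937/1376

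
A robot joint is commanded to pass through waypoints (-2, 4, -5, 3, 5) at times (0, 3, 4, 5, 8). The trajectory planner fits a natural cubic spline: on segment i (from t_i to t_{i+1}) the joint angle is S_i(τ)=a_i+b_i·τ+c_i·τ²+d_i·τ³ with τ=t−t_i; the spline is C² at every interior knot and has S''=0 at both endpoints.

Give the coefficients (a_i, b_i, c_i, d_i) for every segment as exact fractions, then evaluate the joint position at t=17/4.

Δ: Δ0=2, Δ1=-9, Δ2=8, Δ3=2/3
row 1: diag=8, rhs=-66; c'=1/8, d'=-33/4
row 2: denom=4−1·1/8=31/8; d'=(102−1·-33/4)/(31/8)=882/31
row 3: denom=8−1·8/31=240/31; d'=(-44−1·882/31)/(240/31)=-1123/120
back: M3=-1123/120
back: M2=882/31−8/31·-1123/120=463/15
back: M1=-33/4−1/8·463/15=-1453/120
M: M0=0, M1=-1453/120, M2=463/15, M3=-1123/120, M4=0
seg 0: a=-2, c=M0/2=0, d=(M1−M0)/(6·3)=-1453/2160, b=Δ0−h0·(2M0+M1)/6=1933/240
seg 1: a=4, c=M1/2=-1453/240, d=(M2−M1)/(6·1)=573/80, b=Δ1−h1·(2M1+M2)/6=-1213/120
seg 2: a=-5, c=M2/2=463/30, d=(M3−M2)/(6·1)=-1609/240, b=Δ2−h2·(2M2+M3)/6=-35/48
seg 3: a=3, c=M3/2=-1123/240, d=(M4−M3)/(6·3)=1123/2160, b=Δ3−h3·(2M3+M4)/6=401/40
t_q=17/4 → seg 2, τ=1/4; S=-5+-35/48·τ+463/30·τ²+-1609/240·τ³=-22131/5120

  seg 0: a=-2 b=1933/240 c=0 d=-1453/2160
  seg 1: a=4 b=-1213/120 c=-1453/240 d=573/80
  seg 2: a=-5 b=-35/48 c=463/30 d=-1609/240
  seg 3: a=3 b=401/40 c=-1123/240 d=1123/2160
S(17/4) = -22131/5120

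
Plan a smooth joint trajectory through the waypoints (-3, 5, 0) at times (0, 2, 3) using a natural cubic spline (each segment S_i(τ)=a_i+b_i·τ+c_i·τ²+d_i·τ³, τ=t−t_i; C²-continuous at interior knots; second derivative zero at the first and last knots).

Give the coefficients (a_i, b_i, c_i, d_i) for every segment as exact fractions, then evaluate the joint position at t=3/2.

Δ: Δ0=4, Δ1=-5
row 1: diag=6, rhs=-54; c'=1/6, d'=-9
back: M1=-9
M: M0=0, M1=-9, M2=0
seg 0: a=-3, c=M0/2=0, d=(M1−M0)/(6·2)=-3/4, b=Δ0−h0·(2M0+M1)/6=7
seg 1: a=5, c=M1/2=-9/2, d=(M2−M1)/(6·1)=3/2, b=Δ1−h1·(2M1+M2)/6=-2
t_q=3/2 → seg 0, τ=3/2; S=-3+7·τ+0·τ²+-3/4·τ³=159/32

  seg 0: a=-3 b=7 c=0 d=-3/4
  seg 1: a=5 b=-2 c=-9/2 d=3/2
S(3/2) = 159/32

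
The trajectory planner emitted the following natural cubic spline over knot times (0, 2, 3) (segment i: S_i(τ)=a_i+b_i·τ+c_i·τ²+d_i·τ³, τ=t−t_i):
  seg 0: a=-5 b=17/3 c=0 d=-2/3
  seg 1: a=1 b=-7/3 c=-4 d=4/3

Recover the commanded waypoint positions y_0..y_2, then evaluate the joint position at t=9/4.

y_0 = S_0(0) = a_0 = -5
y_1 = S_1(0) = a_1 = 1
y_2 = S_1(1) = -4
t_q=9/4 is in segment 1 (τ=1/4); S_1(τ)=3/16

y_0=-5 y_1=1 y_2=-4
S(9/4) = 3/16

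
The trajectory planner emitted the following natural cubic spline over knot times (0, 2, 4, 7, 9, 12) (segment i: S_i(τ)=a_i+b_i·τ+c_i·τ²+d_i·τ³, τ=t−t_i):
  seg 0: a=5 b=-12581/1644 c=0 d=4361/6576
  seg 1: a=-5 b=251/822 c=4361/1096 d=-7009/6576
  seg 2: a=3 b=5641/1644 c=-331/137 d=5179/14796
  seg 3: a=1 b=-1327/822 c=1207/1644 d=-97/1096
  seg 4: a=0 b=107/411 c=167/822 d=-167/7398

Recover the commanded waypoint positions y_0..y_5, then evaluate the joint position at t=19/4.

y_0 = S_0(0) = a_0 = 5
y_1 = S_1(0) = a_1 = -5
y_2 = S_2(0) = a_2 = 3
y_3 = S_3(0) = a_3 = 1
y_4 = S_4(0) = a_4 = 0
y_5 = S_4(3) = 2
t_q=19/4 is in segment 2 (τ=3/4); S_2(τ)=152987/35072

y_0=5 y_1=-5 y_2=3 y_3=1 y_4=0 y_5=2
S(19/4) = 152987/35072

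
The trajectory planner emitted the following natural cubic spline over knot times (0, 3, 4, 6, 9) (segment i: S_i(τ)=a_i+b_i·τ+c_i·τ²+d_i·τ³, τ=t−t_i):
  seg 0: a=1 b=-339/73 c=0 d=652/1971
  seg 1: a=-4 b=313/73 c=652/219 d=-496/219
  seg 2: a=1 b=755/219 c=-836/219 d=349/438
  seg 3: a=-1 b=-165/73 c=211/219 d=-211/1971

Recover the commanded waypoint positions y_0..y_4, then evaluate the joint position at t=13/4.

y_0=1 y_1=-4 y_2=1 y_3=-1 y_4=-2
S(13/4) = -811/292

y_0 = S_0(0) = a_0 = 1
y_1 = S_1(0) = a_1 = -4
y_2 = S_2(0) = a_2 = 1
y_3 = S_3(0) = a_3 = -1
y_4 = S_3(3) = -2
t_q=13/4 is in segment 1 (τ=1/4); S_1(τ)=-811/292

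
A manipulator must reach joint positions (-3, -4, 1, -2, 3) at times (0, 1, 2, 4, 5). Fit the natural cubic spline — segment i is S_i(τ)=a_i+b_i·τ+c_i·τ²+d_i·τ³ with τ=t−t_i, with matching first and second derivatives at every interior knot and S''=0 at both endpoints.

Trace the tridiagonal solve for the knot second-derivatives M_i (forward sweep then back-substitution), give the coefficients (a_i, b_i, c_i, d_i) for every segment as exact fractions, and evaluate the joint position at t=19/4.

Δ: Δ0=-1, Δ1=5, Δ2=-3/2, Δ3=5
row 1: diag=4, rhs=36; c'=1/4, d'=9
row 2: denom=6−1·1/4=23/4; d'=(-39−1·9)/(23/4)=-192/23
row 3: denom=6−2·8/23=122/23; d'=(39−2·-192/23)/(122/23)=21/2
back: M3=21/2
back: M2=-192/23−8/23·21/2=-12
back: M1=9−1/4·-12=12
M: M0=0, M1=12, M2=-12, M3=21/2, M4=0
seg 0: a=-3, c=M0/2=0, d=(M1−M0)/(6·1)=2, b=Δ0−h0·(2M0+M1)/6=-3
seg 1: a=-4, c=M1/2=6, d=(M2−M1)/(6·1)=-4, b=Δ1−h1·(2M1+M2)/6=3
seg 2: a=1, c=M2/2=-6, d=(M3−M2)/(6·2)=15/8, b=Δ2−h2·(2M2+M3)/6=3
seg 3: a=-2, c=M3/2=21/4, d=(M4−M3)/(6·1)=-7/4, b=Δ3−h3·(2M3+M4)/6=3/2
t_q=19/4 → seg 3, τ=3/4; S=-2+3/2·τ+21/4·τ²+-7/4·τ³=343/256

  seg 0: a=-3 b=-3 c=0 d=2
  seg 1: a=-4 b=3 c=6 d=-4
  seg 2: a=1 b=3 c=-6 d=15/8
  seg 3: a=-2 b=3/2 c=21/4 d=-7/4
S(19/4) = 343/256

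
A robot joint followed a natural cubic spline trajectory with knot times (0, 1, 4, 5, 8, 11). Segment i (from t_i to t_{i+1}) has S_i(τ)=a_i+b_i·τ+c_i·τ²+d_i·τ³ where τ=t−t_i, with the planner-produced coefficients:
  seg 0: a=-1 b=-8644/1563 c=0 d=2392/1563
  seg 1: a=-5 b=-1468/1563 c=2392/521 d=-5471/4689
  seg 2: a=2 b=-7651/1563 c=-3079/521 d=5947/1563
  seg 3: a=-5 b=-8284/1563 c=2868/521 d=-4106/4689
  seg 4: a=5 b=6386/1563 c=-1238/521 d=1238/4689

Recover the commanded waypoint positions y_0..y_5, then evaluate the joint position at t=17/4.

y_0=-1 y_1=-5 y_2=2 y_3=-5 y_4=5 y_5=3
S(17/4) = 15549/33344

y_0 = S_0(0) = a_0 = -1
y_1 = S_1(0) = a_1 = -5
y_2 = S_2(0) = a_2 = 2
y_3 = S_3(0) = a_3 = -5
y_4 = S_4(0) = a_4 = 5
y_5 = S_4(3) = 3
t_q=17/4 is in segment 2 (τ=1/4); S_2(τ)=15549/33344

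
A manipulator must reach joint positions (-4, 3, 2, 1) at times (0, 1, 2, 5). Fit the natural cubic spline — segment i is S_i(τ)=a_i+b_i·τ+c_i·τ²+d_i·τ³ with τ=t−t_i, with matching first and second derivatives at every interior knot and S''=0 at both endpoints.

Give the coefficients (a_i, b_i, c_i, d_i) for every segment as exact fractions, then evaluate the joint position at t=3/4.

  seg 0: a=-4 b=845/93 c=0 d=-194/93
  seg 1: a=3 b=263/93 c=-194/31 d=226/93
  seg 2: a=2 b=-223/93 c=32/31 d=-32/279
S(3/4) = 1919/992

Δ: Δ0=7, Δ1=-1, Δ2=-1/3
row 1: diag=4, rhs=-48; c'=1/4, d'=-12
row 2: denom=8−1·1/4=31/4; d'=(4−1·-12)/(31/4)=64/31
back: M2=64/31
back: M1=-12−1/4·64/31=-388/31
M: M0=0, M1=-388/31, M2=64/31, M3=0
seg 0: a=-4, c=M0/2=0, d=(M1−M0)/(6·1)=-194/93, b=Δ0−h0·(2M0+M1)/6=845/93
seg 1: a=3, c=M1/2=-194/31, d=(M2−M1)/(6·1)=226/93, b=Δ1−h1·(2M1+M2)/6=263/93
seg 2: a=2, c=M2/2=32/31, d=(M3−M2)/(6·3)=-32/279, b=Δ2−h2·(2M2+M3)/6=-223/93
t_q=3/4 → seg 0, τ=3/4; S=-4+845/93·τ+0·τ²+-194/93·τ³=1919/992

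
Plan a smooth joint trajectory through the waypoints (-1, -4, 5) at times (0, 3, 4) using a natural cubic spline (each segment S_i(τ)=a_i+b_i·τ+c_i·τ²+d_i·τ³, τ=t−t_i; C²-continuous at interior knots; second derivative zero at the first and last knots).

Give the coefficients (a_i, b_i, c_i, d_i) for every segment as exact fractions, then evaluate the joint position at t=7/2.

Δ: Δ0=-1, Δ1=9
row 1: diag=8, rhs=60; c'=1/8, d'=15/2
back: M1=15/2
M: M0=0, M1=15/2, M2=0
seg 0: a=-1, c=M0/2=0, d=(M1−M0)/(6·3)=5/12, b=Δ0−h0·(2M0+M1)/6=-19/4
seg 1: a=-4, c=M1/2=15/4, d=(M2−M1)/(6·1)=-5/4, b=Δ1−h1·(2M1+M2)/6=13/2
t_q=7/2 → seg 1, τ=1/2; S=-4+13/2·τ+15/4·τ²+-5/4·τ³=1/32

  seg 0: a=-1 b=-19/4 c=0 d=5/12
  seg 1: a=-4 b=13/2 c=15/4 d=-5/4
S(7/2) = 1/32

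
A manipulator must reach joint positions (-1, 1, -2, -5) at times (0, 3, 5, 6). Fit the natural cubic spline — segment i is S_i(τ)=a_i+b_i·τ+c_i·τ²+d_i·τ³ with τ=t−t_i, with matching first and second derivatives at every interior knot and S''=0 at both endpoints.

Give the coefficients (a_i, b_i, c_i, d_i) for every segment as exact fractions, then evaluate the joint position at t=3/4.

Δ: Δ0=2/3, Δ1=-3/2, Δ2=-3
row 1: diag=10, rhs=-13; c'=1/5, d'=-13/10
row 2: denom=6−2·1/5=28/5; d'=(-9−2·-13/10)/(28/5)=-8/7
back: M2=-8/7
back: M1=-13/10−1/5·-8/7=-15/14
M: M0=0, M1=-15/14, M2=-8/7, M3=0
seg 0: a=-1, c=M0/2=0, d=(M1−M0)/(6·3)=-5/84, b=Δ0−h0·(2M0+M1)/6=101/84
seg 1: a=1, c=M1/2=-15/28, d=(M2−M1)/(6·2)=-1/168, b=Δ1−h1·(2M1+M2)/6=-17/42
seg 2: a=-2, c=M2/2=-4/7, d=(M3−M2)/(6·1)=4/21, b=Δ2−h2·(2M2+M3)/6=-55/21
t_q=3/4 → seg 0, τ=3/4; S=-1+101/84·τ+0·τ²+-5/84·τ³=-221/1792

  seg 0: a=-1 b=101/84 c=0 d=-5/84
  seg 1: a=1 b=-17/42 c=-15/28 d=-1/168
  seg 2: a=-2 b=-55/21 c=-4/7 d=4/21
S(3/4) = -221/1792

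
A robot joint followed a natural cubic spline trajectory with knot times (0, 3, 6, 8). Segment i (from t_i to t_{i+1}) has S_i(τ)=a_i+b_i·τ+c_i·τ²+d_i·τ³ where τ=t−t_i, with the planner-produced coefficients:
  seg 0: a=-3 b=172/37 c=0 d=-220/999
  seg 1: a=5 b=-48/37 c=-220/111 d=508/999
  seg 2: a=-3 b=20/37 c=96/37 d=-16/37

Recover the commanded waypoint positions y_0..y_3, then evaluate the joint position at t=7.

y_0 = S_0(0) = a_0 = -3
y_1 = S_1(0) = a_1 = 5
y_2 = S_2(0) = a_2 = -3
y_3 = S_2(2) = 5
t_q=7 is in segment 2 (τ=1); S_2(τ)=-11/37

y_0=-3 y_1=5 y_2=-3 y_3=5
S(7) = -11/37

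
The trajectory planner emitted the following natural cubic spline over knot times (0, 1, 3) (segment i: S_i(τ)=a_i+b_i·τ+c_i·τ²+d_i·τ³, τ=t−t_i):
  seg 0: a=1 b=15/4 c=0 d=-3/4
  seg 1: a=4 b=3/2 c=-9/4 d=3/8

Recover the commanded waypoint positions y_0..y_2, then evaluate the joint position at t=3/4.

y_0 = S_0(0) = a_0 = 1
y_1 = S_1(0) = a_1 = 4
y_2 = S_1(2) = 1
t_q=3/4 is in segment 0 (τ=3/4); S_0(τ)=895/256

y_0=1 y_1=4 y_2=1
S(3/4) = 895/256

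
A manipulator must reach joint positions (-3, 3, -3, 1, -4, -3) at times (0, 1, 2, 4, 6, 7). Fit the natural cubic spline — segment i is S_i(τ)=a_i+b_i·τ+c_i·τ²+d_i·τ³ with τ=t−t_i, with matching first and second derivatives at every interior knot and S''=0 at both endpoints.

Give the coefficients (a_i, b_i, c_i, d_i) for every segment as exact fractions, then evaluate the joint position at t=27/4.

  seg 0: a=-3 b=2199/229 c=0 d=-825/229
  seg 1: a=3 b=-276/229 c=-2475/229 d=1377/229
  seg 2: a=-3 b=-1095/229 c=1656/229 d=-1759/916
  seg 3: a=1 b=252/229 c=-1965/458 d=2281/1832
  seg 4: a=-4 b=-513/458 c=2913/916 d=-971/916
S(27/4) = -205093/58624

Δ: Δ0=6, Δ1=-6, Δ2=2, Δ3=-5/2, Δ4=1
row 1: diag=4, rhs=-72; c'=1/4, d'=-18
row 2: denom=6−1·1/4=23/4; d'=(48−1·-18)/(23/4)=264/23
row 3: denom=8−2·8/23=168/23; d'=(-27−2·264/23)/(168/23)=-383/56
row 4: denom=6−2·23/84=229/42; d'=(21−2·-383/56)/(229/42)=2913/458
back: M4=2913/458
back: M3=-383/56−23/84·2913/458=-1965/229
back: M2=264/23−8/23·-1965/229=3312/229
back: M1=-18−1/4·3312/229=-4950/229
M: M0=0, M1=-4950/229, M2=3312/229, M3=-1965/229, M4=2913/458, M5=0
seg 0: a=-3, c=M0/2=0, d=(M1−M0)/(6·1)=-825/229, b=Δ0−h0·(2M0+M1)/6=2199/229
seg 1: a=3, c=M1/2=-2475/229, d=(M2−M1)/(6·1)=1377/229, b=Δ1−h1·(2M1+M2)/6=-276/229
seg 2: a=-3, c=M2/2=1656/229, d=(M3−M2)/(6·2)=-1759/916, b=Δ2−h2·(2M2+M3)/6=-1095/229
seg 3: a=1, c=M3/2=-1965/458, d=(M4−M3)/(6·2)=2281/1832, b=Δ3−h3·(2M3+M4)/6=252/229
seg 4: a=-4, c=M4/2=2913/916, d=(M5−M4)/(6·1)=-971/916, b=Δ4−h4·(2M4+M5)/6=-513/458
t_q=27/4 → seg 4, τ=3/4; S=-4+-513/458·τ+2913/916·τ²+-971/916·τ³=-205093/58624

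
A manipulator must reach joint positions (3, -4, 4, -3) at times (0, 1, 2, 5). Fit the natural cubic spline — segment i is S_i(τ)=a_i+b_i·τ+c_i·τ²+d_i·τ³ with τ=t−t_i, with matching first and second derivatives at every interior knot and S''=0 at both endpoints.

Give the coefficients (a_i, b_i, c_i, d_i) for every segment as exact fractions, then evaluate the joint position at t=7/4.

  seg 0: a=3 b=-1042/93 c=0 d=391/93
  seg 1: a=-4 b=131/93 c=391/31 d=-560/93
  seg 2: a=4 b=797/93 c=-169/31 d=169/279
S(7/4) = 799/496

Δ: Δ0=-7, Δ1=8, Δ2=-7/3
row 1: diag=4, rhs=90; c'=1/4, d'=45/2
row 2: denom=8−1·1/4=31/4; d'=(-62−1·45/2)/(31/4)=-338/31
back: M2=-338/31
back: M1=45/2−1/4·-338/31=782/31
M: M0=0, M1=782/31, M2=-338/31, M3=0
seg 0: a=3, c=M0/2=0, d=(M1−M0)/(6·1)=391/93, b=Δ0−h0·(2M0+M1)/6=-1042/93
seg 1: a=-4, c=M1/2=391/31, d=(M2−M1)/(6·1)=-560/93, b=Δ1−h1·(2M1+M2)/6=131/93
seg 2: a=4, c=M2/2=-169/31, d=(M3−M2)/(6·3)=169/279, b=Δ2−h2·(2M2+M3)/6=797/93
t_q=7/4 → seg 1, τ=3/4; S=-4+131/93·τ+391/31·τ²+-560/93·τ³=799/496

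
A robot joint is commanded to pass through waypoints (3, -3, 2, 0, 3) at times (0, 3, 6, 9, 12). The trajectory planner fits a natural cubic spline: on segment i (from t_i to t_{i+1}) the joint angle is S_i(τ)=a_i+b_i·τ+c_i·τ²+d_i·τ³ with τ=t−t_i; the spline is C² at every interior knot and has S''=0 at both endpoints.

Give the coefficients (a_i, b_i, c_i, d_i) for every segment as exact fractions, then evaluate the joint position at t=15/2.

  seg 0: a=3 b=-89/28 c=0 d=11/84
  seg 1: a=-3 b=5/14 c=33/28 d=-187/756
  seg 2: a=2 b=3/4 c=-22/21 d=145/756
  seg 3: a=0 b=-5/14 c=19/28 d=-19/252
S(15/2) = 317/224

Δ: Δ0=-2, Δ1=5/3, Δ2=-2/3, Δ3=1
row 1: diag=12, rhs=22; c'=1/4, d'=11/6
row 2: denom=12−3·1/4=45/4; d'=(-14−3·11/6)/(45/4)=-26/15
row 3: denom=12−3·4/15=56/5; d'=(10−3·-26/15)/(56/5)=19/14
back: M3=19/14
back: M2=-26/15−4/15·19/14=-44/21
back: M1=11/6−1/4·-44/21=33/14
M: M0=0, M1=33/14, M2=-44/21, M3=19/14, M4=0
seg 0: a=3, c=M0/2=0, d=(M1−M0)/(6·3)=11/84, b=Δ0−h0·(2M0+M1)/6=-89/28
seg 1: a=-3, c=M1/2=33/28, d=(M2−M1)/(6·3)=-187/756, b=Δ1−h1·(2M1+M2)/6=5/14
seg 2: a=2, c=M2/2=-22/21, d=(M3−M2)/(6·3)=145/756, b=Δ2−h2·(2M2+M3)/6=3/4
seg 3: a=0, c=M3/2=19/28, d=(M4−M3)/(6·3)=-19/252, b=Δ3−h3·(2M3+M4)/6=-5/14
t_q=15/2 → seg 2, τ=3/2; S=2+3/4·τ+-22/21·τ²+145/756·τ³=317/224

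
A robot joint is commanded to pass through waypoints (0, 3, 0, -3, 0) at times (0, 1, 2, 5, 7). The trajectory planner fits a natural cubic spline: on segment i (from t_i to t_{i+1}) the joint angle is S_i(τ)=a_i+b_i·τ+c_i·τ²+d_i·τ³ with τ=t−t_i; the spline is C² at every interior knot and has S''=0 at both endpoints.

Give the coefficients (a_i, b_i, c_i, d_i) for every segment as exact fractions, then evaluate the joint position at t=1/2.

  seg 0: a=0 b=2521/548 c=0 d=-877/548
  seg 1: a=3 b=-55/274 c=-2631/548 d=1097/548
  seg 2: a=0 b=-2081/548 c=165/137 d=-149/1644
  seg 3: a=-3 b=269/274 c=213/548 d=-71/1096
S(1/2) = 9207/4384

Δ: Δ0=3, Δ1=-3, Δ2=-1, Δ3=3/2
row 1: diag=4, rhs=-36; c'=1/4, d'=-9
row 2: denom=8−1·1/4=31/4; d'=(12−1·-9)/(31/4)=84/31
row 3: denom=10−3·12/31=274/31; d'=(15−3·84/31)/(274/31)=213/274
back: M3=213/274
back: M2=84/31−12/31·213/274=330/137
back: M1=-9−1/4·330/137=-2631/274
M: M0=0, M1=-2631/274, M2=330/137, M3=213/274, M4=0
seg 0: a=0, c=M0/2=0, d=(M1−M0)/(6·1)=-877/548, b=Δ0−h0·(2M0+M1)/6=2521/548
seg 1: a=3, c=M1/2=-2631/548, d=(M2−M1)/(6·1)=1097/548, b=Δ1−h1·(2M1+M2)/6=-55/274
seg 2: a=0, c=M2/2=165/137, d=(M3−M2)/(6·3)=-149/1644, b=Δ2−h2·(2M2+M3)/6=-2081/548
seg 3: a=-3, c=M3/2=213/548, d=(M4−M3)/(6·2)=-71/1096, b=Δ3−h3·(2M3+M4)/6=269/274
t_q=1/2 → seg 0, τ=1/2; S=0+2521/548·τ+0·τ²+-877/548·τ³=9207/4384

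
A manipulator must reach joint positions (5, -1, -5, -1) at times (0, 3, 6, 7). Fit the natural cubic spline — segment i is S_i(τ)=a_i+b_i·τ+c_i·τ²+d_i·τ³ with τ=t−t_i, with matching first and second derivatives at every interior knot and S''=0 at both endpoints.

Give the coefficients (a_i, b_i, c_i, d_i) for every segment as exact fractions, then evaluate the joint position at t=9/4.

Δ: Δ0=-2, Δ1=-4/3, Δ2=4
row 1: diag=12, rhs=4; c'=1/4, d'=1/3
row 2: denom=8−3·1/4=29/4; d'=(32−3·1/3)/(29/4)=124/29
back: M2=124/29
back: M1=1/3−1/4·124/29=-64/87
M: M0=0, M1=-64/87, M2=124/29, M3=0
seg 0: a=5, c=M0/2=0, d=(M1−M0)/(6·3)=-32/783, b=Δ0−h0·(2M0+M1)/6=-142/87
seg 1: a=-1, c=M1/2=-32/87, d=(M2−M1)/(6·3)=218/783, b=Δ1−h1·(2M1+M2)/6=-238/87
seg 2: a=-5, c=M2/2=62/29, d=(M3−M2)/(6·1)=-62/87, b=Δ2−h2·(2M2+M3)/6=224/87
t_q=9/4 → seg 0, τ=9/4; S=5+-142/87·τ+0·τ²+-32/783·τ³=25/29

  seg 0: a=5 b=-142/87 c=0 d=-32/783
  seg 1: a=-1 b=-238/87 c=-32/87 d=218/783
  seg 2: a=-5 b=224/87 c=62/29 d=-62/87
S(9/4) = 25/29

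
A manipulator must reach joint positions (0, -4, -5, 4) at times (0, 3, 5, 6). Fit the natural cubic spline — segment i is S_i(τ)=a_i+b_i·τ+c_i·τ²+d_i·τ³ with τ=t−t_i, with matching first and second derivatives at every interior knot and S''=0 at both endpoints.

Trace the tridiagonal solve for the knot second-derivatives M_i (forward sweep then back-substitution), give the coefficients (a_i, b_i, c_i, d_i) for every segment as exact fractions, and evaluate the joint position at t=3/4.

Δ: Δ0=-4/3, Δ1=-1/2, Δ2=9
row 1: diag=10, rhs=5; c'=1/5, d'=1/2
row 2: denom=6−2·1/5=28/5; d'=(57−2·1/2)/(28/5)=10
back: M2=10
back: M1=1/2−1/5·10=-3/2
M: M0=0, M1=-3/2, M2=10, M3=0
seg 0: a=0, c=M0/2=0, d=(M1−M0)/(6·3)=-1/12, b=Δ0−h0·(2M0+M1)/6=-7/12
seg 1: a=-4, c=M1/2=-3/4, d=(M2−M1)/(6·2)=23/24, b=Δ1−h1·(2M1+M2)/6=-17/6
seg 2: a=-5, c=M2/2=5, d=(M3−M2)/(6·1)=-5/3, b=Δ2−h2·(2M2+M3)/6=17/3
t_q=3/4 → seg 0, τ=3/4; S=0+-7/12·τ+0·τ²+-1/12·τ³=-121/256

  seg 0: a=0 b=-7/12 c=0 d=-1/12
  seg 1: a=-4 b=-17/6 c=-3/4 d=23/24
  seg 2: a=-5 b=17/3 c=5 d=-5/3
S(3/4) = -121/256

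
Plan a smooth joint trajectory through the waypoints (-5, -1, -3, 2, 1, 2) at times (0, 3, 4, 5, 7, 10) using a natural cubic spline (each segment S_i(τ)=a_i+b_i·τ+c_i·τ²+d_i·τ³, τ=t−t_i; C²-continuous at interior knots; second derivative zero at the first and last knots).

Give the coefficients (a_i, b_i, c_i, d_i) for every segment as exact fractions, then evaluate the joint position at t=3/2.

Δ: Δ0=4/3, Δ1=-2, Δ2=5, Δ3=-1/2, Δ4=1/3
row 1: diag=8, rhs=-20; c'=1/8, d'=-5/2
row 2: denom=4−1·1/8=31/8; d'=(42−1·-5/2)/(31/8)=356/31
row 3: denom=6−1·8/31=178/31; d'=(-33−1·356/31)/(178/31)=-1379/178
row 4: denom=10−2·31/89=828/89; d'=(5−2·-1379/178)/(828/89)=152/69
back: M4=152/69
back: M3=-1379/178−31/89·152/69=-1175/138
back: M2=356/31−8/31·-1175/138=944/69
back: M1=-5/2−1/8·944/69=-581/138
M: M0=0, M1=-581/138, M2=944/69, M3=-1175/138, M4=152/69, M5=0
seg 0: a=-5, c=M0/2=0, d=(M1−M0)/(6·3)=-581/2484, b=Δ0−h0·(2M0+M1)/6=949/276
seg 1: a=-1, c=M1/2=-581/276, d=(M2−M1)/(6·1)=823/276, b=Δ1−h1·(2M1+M2)/6=-397/138
seg 2: a=-3, c=M2/2=472/69, d=(M3−M2)/(6·1)=-1021/276, b=Δ2−h2·(2M2+M3)/6=171/92
seg 3: a=2, c=M3/2=-1175/276, d=(M4−M3)/(6·2)=493/552, b=Δ3−h3·(2M3+M4)/6=613/138
seg 4: a=1, c=M4/2=76/69, d=(M5−M4)/(6·3)=-76/621, b=Δ4−h4·(2M4+M5)/6=-43/23
t_q=3/2 → seg 0, τ=3/2; S=-5+949/276·τ+0·τ²+-581/2484·τ³=-465/736

  seg 0: a=-5 b=949/276 c=0 d=-581/2484
  seg 1: a=-1 b=-397/138 c=-581/276 d=823/276
  seg 2: a=-3 b=171/92 c=472/69 d=-1021/276
  seg 3: a=2 b=613/138 c=-1175/276 d=493/552
  seg 4: a=1 b=-43/23 c=76/69 d=-76/621
S(3/2) = -465/736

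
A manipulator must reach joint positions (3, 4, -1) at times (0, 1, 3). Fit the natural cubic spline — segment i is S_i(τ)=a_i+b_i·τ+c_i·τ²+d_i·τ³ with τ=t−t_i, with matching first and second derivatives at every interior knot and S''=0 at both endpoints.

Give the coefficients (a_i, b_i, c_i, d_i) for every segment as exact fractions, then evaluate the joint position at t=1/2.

Δ: Δ0=1, Δ1=-5/2
row 1: diag=6, rhs=-21; c'=1/3, d'=-7/2
back: M1=-7/2
M: M0=0, M1=-7/2, M2=0
seg 0: a=3, c=M0/2=0, d=(M1−M0)/(6·1)=-7/12, b=Δ0−h0·(2M0+M1)/6=19/12
seg 1: a=4, c=M1/2=-7/4, d=(M2−M1)/(6·2)=7/24, b=Δ1−h1·(2M1+M2)/6=-1/6
t_q=1/2 → seg 0, τ=1/2; S=3+19/12·τ+0·τ²+-7/12·τ³=119/32

  seg 0: a=3 b=19/12 c=0 d=-7/12
  seg 1: a=4 b=-1/6 c=-7/4 d=7/24
S(1/2) = 119/32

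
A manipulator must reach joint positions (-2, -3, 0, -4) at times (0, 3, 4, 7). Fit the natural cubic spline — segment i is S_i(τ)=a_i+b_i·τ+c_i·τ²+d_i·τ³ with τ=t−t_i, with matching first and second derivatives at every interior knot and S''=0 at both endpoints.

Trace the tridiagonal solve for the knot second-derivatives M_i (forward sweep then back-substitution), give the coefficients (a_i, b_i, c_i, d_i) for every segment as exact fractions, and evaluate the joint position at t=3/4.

Δ: Δ0=-1/3, Δ1=3, Δ2=-4/3
row 1: diag=8, rhs=20; c'=1/8, d'=5/2
row 2: denom=8−1·1/8=63/8; d'=(-26−1·5/2)/(63/8)=-76/21
back: M2=-76/21
back: M1=5/2−1/8·-76/21=62/21
M: M0=0, M1=62/21, M2=-76/21, M3=0
seg 0: a=-2, c=M0/2=0, d=(M1−M0)/(6·3)=31/189, b=Δ0−h0·(2M0+M1)/6=-38/21
seg 1: a=-3, c=M1/2=31/21, d=(M2−M1)/(6·1)=-23/21, b=Δ1−h1·(2M1+M2)/6=55/21
seg 2: a=0, c=M2/2=-38/21, d=(M3−M2)/(6·3)=38/189, b=Δ2−h2·(2M2+M3)/6=16/7
t_q=3/4 → seg 0, τ=3/4; S=-2+-38/21·τ+0·τ²+31/189·τ³=-1473/448

  seg 0: a=-2 b=-38/21 c=0 d=31/189
  seg 1: a=-3 b=55/21 c=31/21 d=-23/21
  seg 2: a=0 b=16/7 c=-38/21 d=38/189
S(3/4) = -1473/448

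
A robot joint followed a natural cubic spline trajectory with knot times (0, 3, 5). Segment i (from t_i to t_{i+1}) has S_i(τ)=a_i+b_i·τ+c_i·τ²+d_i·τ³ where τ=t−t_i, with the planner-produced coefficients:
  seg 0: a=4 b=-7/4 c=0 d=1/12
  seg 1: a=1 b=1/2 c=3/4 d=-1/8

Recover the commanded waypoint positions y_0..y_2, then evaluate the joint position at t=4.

y_0 = S_0(0) = a_0 = 4
y_1 = S_1(0) = a_1 = 1
y_2 = S_1(2) = 4
t_q=4 is in segment 1 (τ=1); S_1(τ)=17/8

y_0=4 y_1=1 y_2=4
S(4) = 17/8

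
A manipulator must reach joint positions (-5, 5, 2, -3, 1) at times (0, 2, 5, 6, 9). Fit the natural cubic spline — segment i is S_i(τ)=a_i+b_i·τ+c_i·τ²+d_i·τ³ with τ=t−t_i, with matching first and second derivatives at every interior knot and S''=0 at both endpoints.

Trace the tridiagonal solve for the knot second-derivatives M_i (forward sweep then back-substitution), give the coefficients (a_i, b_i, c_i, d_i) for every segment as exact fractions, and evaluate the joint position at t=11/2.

Δ: Δ0=5, Δ1=-1, Δ2=-5, Δ3=4/3
row 1: diag=10, rhs=-36; c'=3/10, d'=-18/5
row 2: denom=8−3·3/10=71/10; d'=(-24−3·-18/5)/(71/10)=-132/71
row 3: denom=8−1·10/71=558/71; d'=(38−1·-132/71)/(558/71)=1415/279
back: M3=1415/279
back: M2=-132/71−10/71·1415/279=-718/279
back: M1=-18/5−3/10·-718/279=-263/93
M: M0=0, M1=-263/93, M2=-718/279, M3=1415/279, M4=0
seg 0: a=-5, c=M0/2=0, d=(M1−M0)/(6·2)=-263/1116, b=Δ0−h0·(2M0+M1)/6=1658/279
seg 1: a=5, c=M1/2=-263/186, d=(M2−M1)/(6·3)=71/5022, b=Δ1−h1·(2M1+M2)/6=869/279
seg 2: a=2, c=M2/2=-359/279, d=(M3−M2)/(6·1)=79/62, b=Δ2−h2·(2M2+M3)/6=-2783/558
seg 3: a=-3, c=M3/2=1415/558, d=(M4−M3)/(6·3)=-1415/5022, b=Δ3−h3·(2M3+M4)/6=-1043/279
t_q=11/2 → seg 2, τ=1/2; S=2+-2783/558·τ+-359/279·τ²+79/62·τ³=-2929/4464

  seg 0: a=-5 b=1658/279 c=0 d=-263/1116
  seg 1: a=5 b=869/279 c=-263/186 d=71/5022
  seg 2: a=2 b=-2783/558 c=-359/279 d=79/62
  seg 3: a=-3 b=-1043/279 c=1415/558 d=-1415/5022
S(11/2) = -2929/4464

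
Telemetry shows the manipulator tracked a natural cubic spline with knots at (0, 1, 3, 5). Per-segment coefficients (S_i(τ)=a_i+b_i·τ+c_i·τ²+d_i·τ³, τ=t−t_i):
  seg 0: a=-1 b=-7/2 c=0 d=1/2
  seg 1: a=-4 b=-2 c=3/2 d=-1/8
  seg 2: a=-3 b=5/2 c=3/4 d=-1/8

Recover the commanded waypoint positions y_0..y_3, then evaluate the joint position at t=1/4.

y_0=-1 y_1=-4 y_2=-3 y_3=4
S(1/4) = -239/128

y_0 = S_0(0) = a_0 = -1
y_1 = S_1(0) = a_1 = -4
y_2 = S_2(0) = a_2 = -3
y_3 = S_2(2) = 4
t_q=1/4 is in segment 0 (τ=1/4); S_0(τ)=-239/128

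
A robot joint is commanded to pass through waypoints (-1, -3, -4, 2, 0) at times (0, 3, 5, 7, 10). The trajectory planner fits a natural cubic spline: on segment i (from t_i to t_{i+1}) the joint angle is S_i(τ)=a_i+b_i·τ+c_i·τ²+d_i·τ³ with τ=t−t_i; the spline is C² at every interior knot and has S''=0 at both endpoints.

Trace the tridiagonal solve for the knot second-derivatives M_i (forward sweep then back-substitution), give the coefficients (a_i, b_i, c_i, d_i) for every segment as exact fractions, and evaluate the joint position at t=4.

Δ: Δ0=-2/3, Δ1=-1/2, Δ2=3, Δ3=-2/3
row 1: diag=10, rhs=1; c'=1/5, d'=1/10
row 2: denom=8−2·1/5=38/5; d'=(21−2·1/10)/(38/5)=52/19
row 3: denom=10−2·5/19=180/19; d'=(-22−2·52/19)/(180/19)=-29/10
back: M3=-29/10
back: M2=52/19−5/19·-29/10=7/2
back: M1=1/10−1/5·7/2=-3/5
M: M0=0, M1=-3/5, M2=7/2, M3=-29/10, M4=0
seg 0: a=-1, c=M0/2=0, d=(M1−M0)/(6·3)=-1/30, b=Δ0−h0·(2M0+M1)/6=-11/30
seg 1: a=-3, c=M1/2=-3/10, d=(M2−M1)/(6·2)=41/120, b=Δ1−h1·(2M1+M2)/6=-19/15
seg 2: a=-4, c=M2/2=7/4, d=(M3−M2)/(6·2)=-8/15, b=Δ2−h2·(2M2+M3)/6=49/30
seg 3: a=2, c=M3/2=-29/20, d=(M4−M3)/(6·3)=29/180, b=Δ3−h3·(2M3+M4)/6=67/30
t_q=4 → seg 1, τ=1; S=-3+-19/15·τ+-3/10·τ²+41/120·τ³=-169/40

  seg 0: a=-1 b=-11/30 c=0 d=-1/30
  seg 1: a=-3 b=-19/15 c=-3/10 d=41/120
  seg 2: a=-4 b=49/30 c=7/4 d=-8/15
  seg 3: a=2 b=67/30 c=-29/20 d=29/180
S(4) = -169/40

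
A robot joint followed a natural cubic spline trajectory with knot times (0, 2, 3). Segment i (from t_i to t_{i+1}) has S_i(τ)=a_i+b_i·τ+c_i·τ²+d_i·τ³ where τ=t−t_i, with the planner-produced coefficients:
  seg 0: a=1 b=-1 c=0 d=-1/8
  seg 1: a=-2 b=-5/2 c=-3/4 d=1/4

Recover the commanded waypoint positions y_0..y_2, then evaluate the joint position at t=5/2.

y_0 = S_0(0) = a_0 = 1
y_1 = S_1(0) = a_1 = -2
y_2 = S_1(1) = -5
t_q=5/2 is in segment 1 (τ=1/2); S_1(τ)=-109/32

y_0=1 y_1=-2 y_2=-5
S(5/2) = -109/32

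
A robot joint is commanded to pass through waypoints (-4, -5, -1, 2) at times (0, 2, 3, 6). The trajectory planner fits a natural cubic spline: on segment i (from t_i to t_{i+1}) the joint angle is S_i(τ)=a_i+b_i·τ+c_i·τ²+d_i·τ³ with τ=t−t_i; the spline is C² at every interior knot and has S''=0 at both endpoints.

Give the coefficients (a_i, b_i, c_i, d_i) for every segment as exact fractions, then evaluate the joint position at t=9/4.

  seg 0: a=-4 b=-203/94 c=0 d=39/94
  seg 1: a=-5 b=265/94 c=117/47 d=-123/94
  seg 2: a=-1 b=182/47 c=-135/94 d=15/94
S(9/4) = -25027/6016

Δ: Δ0=-1/2, Δ1=4, Δ2=1
row 1: diag=6, rhs=27; c'=1/6, d'=9/2
row 2: denom=8−1·1/6=47/6; d'=(-18−1·9/2)/(47/6)=-135/47
back: M2=-135/47
back: M1=9/2−1/6·-135/47=234/47
M: M0=0, M1=234/47, M2=-135/47, M3=0
seg 0: a=-4, c=M0/2=0, d=(M1−M0)/(6·2)=39/94, b=Δ0−h0·(2M0+M1)/6=-203/94
seg 1: a=-5, c=M1/2=117/47, d=(M2−M1)/(6·1)=-123/94, b=Δ1−h1·(2M1+M2)/6=265/94
seg 2: a=-1, c=M2/2=-135/94, d=(M3−M2)/(6·3)=15/94, b=Δ2−h2·(2M2+M3)/6=182/47
t_q=9/4 → seg 1, τ=1/4; S=-5+265/94·τ+117/47·τ²+-123/94·τ³=-25027/6016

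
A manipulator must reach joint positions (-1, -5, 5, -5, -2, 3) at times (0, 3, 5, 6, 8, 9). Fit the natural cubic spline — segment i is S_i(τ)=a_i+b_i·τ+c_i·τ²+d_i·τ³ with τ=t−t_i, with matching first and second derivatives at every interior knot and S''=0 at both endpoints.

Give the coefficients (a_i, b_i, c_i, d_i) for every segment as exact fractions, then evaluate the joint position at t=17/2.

  seg 0: a=-1 b=-13643/2598 c=0 d=377/866
  seg 1: a=-5 b=8447/1299 c=3393/866 d=-12131/5196
  seg 2: a=5 b=-7588/1299 c=-4369/433 d=7705/1299
  seg 3: a=-5 b=-10687/1299 c=3336/433 d=-14761/10392
  seg 4: a=-2 b=14407/2598 c=-1417/1732 d=1417/5196
S(17/2) = 8345/13856

Δ: Δ0=-4/3, Δ1=5, Δ2=-10, Δ3=3/2, Δ4=5
row 1: diag=10, rhs=38; c'=1/5, d'=19/5
row 2: denom=6−2·1/5=28/5; d'=(-90−2·19/5)/(28/5)=-122/7
row 3: denom=6−1·5/28=163/28; d'=(69−1·-122/7)/(163/28)=2420/163
row 4: denom=6−2·56/163=866/163; d'=(21−2·2420/163)/(866/163)=-1417/866
back: M4=-1417/866
back: M3=2420/163−56/163·-1417/866=6672/433
back: M2=-122/7−5/28·6672/433=-8738/433
back: M1=19/5−1/5·-8738/433=3393/433
M: M0=0, M1=3393/433, M2=-8738/433, M3=6672/433, M4=-1417/866, M5=0
seg 0: a=-1, c=M0/2=0, d=(M1−M0)/(6·3)=377/866, b=Δ0−h0·(2M0+M1)/6=-13643/2598
seg 1: a=-5, c=M1/2=3393/866, d=(M2−M1)/(6·2)=-12131/5196, b=Δ1−h1·(2M1+M2)/6=8447/1299
seg 2: a=5, c=M2/2=-4369/433, d=(M3−M2)/(6·1)=7705/1299, b=Δ2−h2·(2M2+M3)/6=-7588/1299
seg 3: a=-5, c=M3/2=3336/433, d=(M4−M3)/(6·2)=-14761/10392, b=Δ3−h3·(2M3+M4)/6=-10687/1299
seg 4: a=-2, c=M4/2=-1417/1732, d=(M5−M4)/(6·1)=1417/5196, b=Δ4−h4·(2M4+M5)/6=14407/2598
t_q=17/2 → seg 4, τ=1/2; S=-2+14407/2598·τ+-1417/1732·τ²+1417/5196·τ³=8345/13856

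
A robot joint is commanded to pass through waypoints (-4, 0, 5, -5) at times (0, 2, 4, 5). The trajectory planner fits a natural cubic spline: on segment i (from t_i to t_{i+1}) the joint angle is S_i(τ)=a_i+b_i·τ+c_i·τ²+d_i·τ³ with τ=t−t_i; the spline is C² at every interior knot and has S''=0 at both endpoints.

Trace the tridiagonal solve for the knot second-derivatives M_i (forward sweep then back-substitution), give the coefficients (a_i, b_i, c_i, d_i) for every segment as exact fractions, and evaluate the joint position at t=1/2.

Δ: Δ0=2, Δ1=5/2, Δ2=-10
row 1: diag=8, rhs=3; c'=1/4, d'=3/8
row 2: denom=6−2·1/4=11/2; d'=(-75−2·3/8)/(11/2)=-303/22
back: M2=-303/22
back: M1=3/8−1/4·-303/22=42/11
M: M0=0, M1=42/11, M2=-303/22, M3=0
seg 0: a=-4, c=M0/2=0, d=(M1−M0)/(6·2)=7/22, b=Δ0−h0·(2M0+M1)/6=8/11
seg 1: a=0, c=M1/2=21/11, d=(M2−M1)/(6·2)=-129/88, b=Δ1−h1·(2M1+M2)/6=50/11
seg 2: a=5, c=M2/2=-303/44, d=(M3−M2)/(6·1)=101/44, b=Δ2−h2·(2M2+M3)/6=-119/22
t_q=1/2 → seg 0, τ=1/2; S=-4+8/11·τ+0·τ²+7/22·τ³=-633/176

  seg 0: a=-4 b=8/11 c=0 d=7/22
  seg 1: a=0 b=50/11 c=21/11 d=-129/88
  seg 2: a=5 b=-119/22 c=-303/44 d=101/44
S(1/2) = -633/176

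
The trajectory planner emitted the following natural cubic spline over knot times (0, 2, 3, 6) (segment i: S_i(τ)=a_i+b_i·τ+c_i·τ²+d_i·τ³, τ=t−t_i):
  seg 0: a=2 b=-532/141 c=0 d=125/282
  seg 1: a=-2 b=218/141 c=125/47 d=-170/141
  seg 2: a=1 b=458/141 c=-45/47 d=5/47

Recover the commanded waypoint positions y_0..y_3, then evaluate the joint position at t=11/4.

y_0=2 y_1=-2 y_2=1 y_3=5
S(11/4) = 221/1504

y_0 = S_0(0) = a_0 = 2
y_1 = S_1(0) = a_1 = -2
y_2 = S_2(0) = a_2 = 1
y_3 = S_2(3) = 5
t_q=11/4 is in segment 1 (τ=3/4); S_1(τ)=221/1504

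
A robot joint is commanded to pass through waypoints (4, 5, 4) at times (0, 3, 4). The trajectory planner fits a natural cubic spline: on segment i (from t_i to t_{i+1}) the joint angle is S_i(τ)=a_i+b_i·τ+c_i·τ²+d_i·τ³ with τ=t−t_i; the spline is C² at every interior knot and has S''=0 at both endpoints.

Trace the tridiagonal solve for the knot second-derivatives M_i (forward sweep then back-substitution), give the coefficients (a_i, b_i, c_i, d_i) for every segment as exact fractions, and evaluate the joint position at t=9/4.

  seg 0: a=4 b=5/6 c=0 d=-1/18
  seg 1: a=5 b=-2/3 c=-1/2 d=1/6
S(9/4) = 671/128

Δ: Δ0=1/3, Δ1=-1
row 1: diag=8, rhs=-8; c'=1/8, d'=-1
back: M1=-1
M: M0=0, M1=-1, M2=0
seg 0: a=4, c=M0/2=0, d=(M1−M0)/(6·3)=-1/18, b=Δ0−h0·(2M0+M1)/6=5/6
seg 1: a=5, c=M1/2=-1/2, d=(M2−M1)/(6·1)=1/6, b=Δ1−h1·(2M1+M2)/6=-2/3
t_q=9/4 → seg 0, τ=9/4; S=4+5/6·τ+0·τ²+-1/18·τ³=671/128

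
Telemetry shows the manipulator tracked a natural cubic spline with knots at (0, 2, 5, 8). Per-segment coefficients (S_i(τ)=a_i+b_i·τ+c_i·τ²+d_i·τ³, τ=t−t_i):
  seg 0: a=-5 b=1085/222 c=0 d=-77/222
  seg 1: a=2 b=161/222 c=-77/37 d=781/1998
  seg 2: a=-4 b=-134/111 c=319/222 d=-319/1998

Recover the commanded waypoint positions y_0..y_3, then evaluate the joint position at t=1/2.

y_0 = S_0(0) = a_0 = -5
y_1 = S_1(0) = a_1 = 2
y_2 = S_2(0) = a_2 = -4
y_3 = S_2(3) = 1
t_q=1/2 is in segment 0 (τ=1/2); S_0(τ)=-1539/592

y_0=-5 y_1=2 y_2=-4 y_3=1
S(1/2) = -1539/592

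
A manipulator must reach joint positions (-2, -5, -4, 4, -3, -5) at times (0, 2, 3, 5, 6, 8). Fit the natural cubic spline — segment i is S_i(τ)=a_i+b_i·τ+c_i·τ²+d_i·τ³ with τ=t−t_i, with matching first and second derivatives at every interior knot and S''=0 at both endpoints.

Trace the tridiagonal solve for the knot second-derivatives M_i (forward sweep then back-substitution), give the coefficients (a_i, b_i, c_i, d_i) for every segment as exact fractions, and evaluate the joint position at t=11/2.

  seg 0: a=-2 b=-4107/2162 c=0 d=108/1081
  seg 1: a=-5 b=-1515/2162 c=648/1081 d=2381/2162
  seg 2: a=-4 b=4110/1081 c=8439/2162 d=-175/92
  seg 3: a=4 b=-3687/1081 c=-8118/1081 d=4238/1081
  seg 4: a=-3 b=-7209/1081 c=4596/1081 d=-766/1081
S(11/2) = 3923/4324

Δ: Δ0=-3/2, Δ1=1, Δ2=4, Δ3=-7, Δ4=-1
row 1: diag=6, rhs=15; c'=1/6, d'=5/2
row 2: denom=6−1·1/6=35/6; d'=(18−1·5/2)/(35/6)=93/35
row 3: denom=6−2·12/35=186/35; d'=(-66−2·93/35)/(186/35)=-416/31
row 4: denom=6−1·35/186=1081/186; d'=(36−1·-416/31)/(1081/186)=9192/1081
back: M4=9192/1081
back: M3=-416/31−35/186·9192/1081=-16236/1081
back: M2=93/35−12/35·-16236/1081=8439/1081
back: M1=5/2−1/6·8439/1081=1296/1081
M: M0=0, M1=1296/1081, M2=8439/1081, M3=-16236/1081, M4=9192/1081, M5=0
seg 0: a=-2, c=M0/2=0, d=(M1−M0)/(6·2)=108/1081, b=Δ0−h0·(2M0+M1)/6=-4107/2162
seg 1: a=-5, c=M1/2=648/1081, d=(M2−M1)/(6·1)=2381/2162, b=Δ1−h1·(2M1+M2)/6=-1515/2162
seg 2: a=-4, c=M2/2=8439/2162, d=(M3−M2)/(6·2)=-175/92, b=Δ2−h2·(2M2+M3)/6=4110/1081
seg 3: a=4, c=M3/2=-8118/1081, d=(M4−M3)/(6·1)=4238/1081, b=Δ3−h3·(2M3+M4)/6=-3687/1081
seg 4: a=-3, c=M4/2=4596/1081, d=(M5−M4)/(6·2)=-766/1081, b=Δ4−h4·(2M4+M5)/6=-7209/1081
t_q=11/2 → seg 3, τ=1/2; S=4+-3687/1081·τ+-8118/1081·τ²+4238/1081·τ³=3923/4324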